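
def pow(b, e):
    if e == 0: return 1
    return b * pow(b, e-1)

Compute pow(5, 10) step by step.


pow(5, 10)
= 5 * pow(5, 9)
= 5 * 5 * pow(5, 8)
= 5 * 5 * 5 * pow(5, 7)
= 5 * 5 * 5 * 5 * pow(5, 6)
= 5 * 5 * 5 * 5 * 5 * pow(5, 5)
= 5 * 5 * 5 * 5 * 5 * 5 * pow(5, 4)
= 5 * 5 * 5 * 5 * 5 * 5 * 5 * pow(5, 3)
= 5 * 5 * 5 * 5 * 5 * 5 * 5 * 5 * pow(5, 2)
= 5 * 5 * 5 * 5 * 5 * 5 * 5 * 5 * 5 * pow(5, 1)
= 5 * 5 * 5 * 5 * 5 * 5 * 5 * 5 * 5 * 5 * pow(5, 0)
= 5 * 5 * 5 * 5 * 5 * 5 * 5 * 5 * 5 * 5 * 1
= 9765625

9765625


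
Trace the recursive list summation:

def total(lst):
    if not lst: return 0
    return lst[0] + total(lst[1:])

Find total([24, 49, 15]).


total([24, 49, 15]) = 24 + total([49, 15])
total([49, 15]) = 49 + total([15])
total([15]) = 15 + total([])
total([]) = 0  (base case)
Total: 24 + 49 + 15 + 0 = 88

88


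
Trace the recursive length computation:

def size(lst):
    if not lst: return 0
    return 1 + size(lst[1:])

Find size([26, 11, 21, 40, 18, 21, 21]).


size([26, 11, 21, 40, 18, 21, 21]) = 1 + size([11, 21, 40, 18, 21, 21])
size([11, 21, 40, 18, 21, 21]) = 1 + size([21, 40, 18, 21, 21])
size([21, 40, 18, 21, 21]) = 1 + size([40, 18, 21, 21])
size([40, 18, 21, 21]) = 1 + size([18, 21, 21])
size([18, 21, 21]) = 1 + size([21, 21])
size([21, 21]) = 1 + size([21])
size([21]) = 1 + size([])
size([]) = 0  (base case)
Unwinding: 1 + 1 + 1 + 1 + 1 + 1 + 1 + 0 = 7

7


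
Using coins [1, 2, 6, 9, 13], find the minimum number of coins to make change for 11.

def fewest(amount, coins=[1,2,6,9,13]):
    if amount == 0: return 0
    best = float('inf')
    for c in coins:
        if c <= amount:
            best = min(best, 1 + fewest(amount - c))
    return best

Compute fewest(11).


Building up with DP:
fewest(0) = 0
fewest(1) = min(1+fewest(0)=1+0=1) = 1
fewest(2) = min(1+fewest(1)=1+1=2, 1+fewest(0)=1+0=1) = 1
fewest(3) = min(1+fewest(2)=1+1=2, 1+fewest(1)=1+1=2) = 2
fewest(4) = min(1+fewest(3)=1+2=3, 1+fewest(2)=1+1=2) = 2
fewest(5) = min(1+fewest(4)=1+2=3, 1+fewest(3)=1+2=3) = 3
fewest(6) = min(1+fewest(5)=1+3=4, 1+fewest(4)=1+2=3, 1+fewest(0)=1+0=1) = 1
fewest(7) = min(1+fewest(6)=1+1=2, 1+fewest(5)=1+3=4, 1+fewest(1)=1+1=2) = 2
fewest(8) = min(1+fewest(7)=1+2=3, 1+fewest(6)=1+1=2, 1+fewest(2)=1+1=2) = 2
fewest(9) = min(1+fewest(8)=1+2=3, 1+fewest(7)=1+2=3, 1+fewest(3)=1+2=3, 1+fewest(0)=1+0=1) = 1
fewest(10) = min(1+fewest(9)=1+1=2, 1+fewest(8)=1+2=3, 1+fewest(4)=1+2=3, 1+fewest(1)=1+1=2) = 2
fewest(11) = min(1+fewest(10)=1+2=3, 1+fewest(9)=1+1=2, 1+fewest(5)=1+3=4, 1+fewest(2)=1+1=2) = 2

2


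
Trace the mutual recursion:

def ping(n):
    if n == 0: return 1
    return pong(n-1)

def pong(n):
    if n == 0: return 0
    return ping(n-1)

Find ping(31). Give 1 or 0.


ping(31) = pong(30)
pong(30) = ping(29)
ping(29) = pong(28)
pong(28) = ping(27)
ping(27) = pong(26)
pong(26) = ping(25)
ping(25) = pong(24)
pong(24) = ping(23)
ping(23) = pong(22)
pong(22) = ping(21)
ping(21) = pong(20)
pong(20) = ping(19)
ping(19) = pong(18)
pong(18) = ping(17)
ping(17) = pong(16)
pong(16) = ping(15)
ping(15) = pong(14)
pong(14) = ping(13)
ping(13) = pong(12)
pong(12) = ping(11)
ping(11) = pong(10)
pong(10) = ping(9)
ping(9) = pong(8)
pong(8) = ping(7)
ping(7) = pong(6)
pong(6) = ping(5)
ping(5) = pong(4)
pong(4) = ping(3)
ping(3) = pong(2)
pong(2) = ping(1)
ping(1) = pong(0)
pong(0) = 0  (base case)
Result: 0

0


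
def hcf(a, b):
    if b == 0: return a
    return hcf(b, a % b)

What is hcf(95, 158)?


hcf(95, 158) = hcf(158, 95)
hcf(158, 95) = hcf(95, 63)
hcf(95, 63) = hcf(63, 32)
hcf(63, 32) = hcf(32, 31)
hcf(32, 31) = hcf(31, 1)
hcf(31, 1) = hcf(1, 0)
hcf(1, 0) = 1  (base case)

1


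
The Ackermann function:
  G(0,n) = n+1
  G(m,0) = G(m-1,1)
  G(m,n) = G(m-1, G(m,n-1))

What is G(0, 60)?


G(0, 60) = 61
Result: G(0, 60) = 61

61


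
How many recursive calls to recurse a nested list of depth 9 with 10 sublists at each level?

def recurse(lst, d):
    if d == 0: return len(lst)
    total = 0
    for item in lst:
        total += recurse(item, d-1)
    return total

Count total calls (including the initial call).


At depth 0 (root): 1 call
At depth 1: each of 1 parents calls recurse on 10 children = 10 calls
At depth 2: each of 10 parents calls recurse on 10 children = 100 calls
At depth 3: each of 100 parents calls recurse on 10 children = 1000 calls
At depth 4: each of 1000 parents calls recurse on 10 children = 10000 calls
At depth 5: each of 10000 parents calls recurse on 10 children = 100000 calls
At depth 6: each of 100000 parents calls recurse on 10 children = 1000000 calls
At depth 7: each of 1000000 parents calls recurse on 10 children = 10000000 calls
At depth 8: each of 10000000 parents calls recurse on 10 children = 100000000 calls
At depth 9: each of 100000000 parents calls recurse on 10 children = 1000000000 calls
Total: 1 + 10 + 100 + 1000 + 10000 + 100000 + 1000000 + 10000000 + 100000000 + 1000000000 = 1111111111

1111111111


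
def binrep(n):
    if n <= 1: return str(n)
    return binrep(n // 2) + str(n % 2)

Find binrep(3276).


binrep(3276) = binrep(1638) + '0'
binrep(1638) = binrep(819) + '0'
binrep(819) = binrep(409) + '1'
binrep(409) = binrep(204) + '1'
binrep(204) = binrep(102) + '0'
binrep(102) = binrep(51) + '0'
binrep(51) = binrep(25) + '1'
binrep(25) = binrep(12) + '1'
binrep(12) = binrep(6) + '0'
binrep(6) = binrep(3) + '0'
binrep(3) = binrep(1) + '1'
binrep(1) = '1'  (base case)
Concatenating: '1' + '1' + '0' + '0' + '1' + '1' + '0' + '0' + '1' + '1' + '0' + '0' = '110011001100'

110011001100


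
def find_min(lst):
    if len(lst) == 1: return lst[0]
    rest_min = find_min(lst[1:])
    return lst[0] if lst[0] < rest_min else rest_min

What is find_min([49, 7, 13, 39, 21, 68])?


find_min([49, 7, 13, 39, 21, 68]): compare 49 with find_min([7, 13, 39, 21, 68])
find_min([7, 13, 39, 21, 68]): compare 7 with find_min([13, 39, 21, 68])
find_min([13, 39, 21, 68]): compare 13 with find_min([39, 21, 68])
find_min([39, 21, 68]): compare 39 with find_min([21, 68])
find_min([21, 68]): compare 21 with find_min([68])
find_min([68]) = 68  (base case)
Compare 21 with 68 -> 21
Compare 39 with 21 -> 21
Compare 13 with 21 -> 13
Compare 7 with 13 -> 7
Compare 49 with 7 -> 7

7


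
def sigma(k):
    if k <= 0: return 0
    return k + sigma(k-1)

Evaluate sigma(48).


sigma(48)
= 48 + 47 + 46 + 45 + 44 + 43 + 42 + 41 + 40 + 39 + 38 + 37 + 36 + 35 + 34 + 33 + 32 + 31 + 30 + 29 + 28 + 27 + 26 + 25 + 24 + 23 + 22 + 21 + 20 + 19 + 18 + 17 + 16 + 15 + 14 + 13 + 12 + 11 + 10 + 9 + 8 + 7 + 6 + 5 + 4 + 3 + 2 + 1 + sigma(0)
= 48 + 47 + 46 + 45 + 44 + 43 + 42 + 41 + 40 + 39 + 38 + 37 + 36 + 35 + 34 + 33 + 32 + 31 + 30 + 29 + 28 + 27 + 26 + 25 + 24 + 23 + 22 + 21 + 20 + 19 + 18 + 17 + 16 + 15 + 14 + 13 + 12 + 11 + 10 + 9 + 8 + 7 + 6 + 5 + 4 + 3 + 2 + 1 + 0
= 1176

1176


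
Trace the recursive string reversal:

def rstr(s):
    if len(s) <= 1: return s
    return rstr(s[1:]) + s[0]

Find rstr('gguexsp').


rstr('gguexsp') = rstr('guexsp') + 'g'
rstr('guexsp') = rstr('uexsp') + 'g'
rstr('uexsp') = rstr('exsp') + 'u'
rstr('exsp') = rstr('xsp') + 'e'
rstr('xsp') = rstr('sp') + 'x'
rstr('sp') = rstr('p') + 's'
rstr('p') = 'p'  (base case)
Concatenating: 'p' + 's' + 'x' + 'e' + 'u' + 'g' + 'g' = 'psxeugg'

psxeugg


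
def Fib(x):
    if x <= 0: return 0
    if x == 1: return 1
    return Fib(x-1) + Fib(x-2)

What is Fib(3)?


Computing Fib(3) bottom-up:
Fib(0) = 0
Fib(1) = 1
Fib(2) = Fib(1) + Fib(0) = 1 + 0 = 1
Fib(3) = Fib(2) + Fib(1) = 1 + 1 = 2

2


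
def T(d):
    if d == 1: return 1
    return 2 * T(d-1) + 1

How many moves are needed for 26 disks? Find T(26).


T(26) = 2 * T(25) + 1
T(25) = 2 * T(24) + 1
T(24) = 2 * T(23) + 1
T(23) = 2 * T(22) + 1
T(22) = 2 * T(21) + 1
T(21) = 2 * T(20) + 1
T(20) = 2 * T(19) + 1
T(19) = 2 * T(18) + 1
T(18) = 2 * T(17) + 1
T(17) = 2 * T(16) + 1
T(16) = 2 * T(15) + 1
T(15) = 2 * T(14) + 1
T(14) = 2 * T(13) + 1
T(13) = 2 * T(12) + 1
T(12) = 2 * T(11) + 1
T(11) = 2 * T(10) + 1
T(10) = 2 * T(9) + 1
T(9) = 2 * T(8) + 1
T(8) = 2 * T(7) + 1
T(7) = 2 * T(6) + 1
T(6) = 2 * T(5) + 1
T(5) = 2 * T(4) + 1
T(4) = 2 * T(3) + 1
T(3) = 2 * T(2) + 1
T(2) = 2 * T(1) + 1
T(1) = 1  (base case)
T(2) = 2 * 1 + 1 = 3
T(3) = 2 * 3 + 1 = 7
T(4) = 2 * 7 + 1 = 15
T(5) = 2 * 15 + 1 = 31
T(6) = 2 * 31 + 1 = 63
T(7) = 2 * 63 + 1 = 127
T(8) = 2 * 127 + 1 = 255
T(9) = 2 * 255 + 1 = 511
T(10) = 2 * 511 + 1 = 1023
T(11) = 2 * 1023 + 1 = 2047
T(12) = 2 * 2047 + 1 = 4095
T(13) = 2 * 4095 + 1 = 8191
T(14) = 2 * 8191 + 1 = 16383
T(15) = 2 * 16383 + 1 = 32767
T(16) = 2 * 32767 + 1 = 65535
T(17) = 2 * 65535 + 1 = 131071
T(18) = 2 * 131071 + 1 = 262143
T(19) = 2 * 262143 + 1 = 524287
T(20) = 2 * 524287 + 1 = 1048575
T(21) = 2 * 1048575 + 1 = 2097151
T(22) = 2 * 2097151 + 1 = 4194303
T(23) = 2 * 4194303 + 1 = 8388607
T(24) = 2 * 8388607 + 1 = 16777215
T(25) = 2 * 16777215 + 1 = 33554431
T(26) = 2 * 33554431 + 1 = 67108863

67108863


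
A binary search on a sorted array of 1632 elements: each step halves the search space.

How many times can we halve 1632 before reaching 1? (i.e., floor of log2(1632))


1632 / 2 = 816
816 / 2 = 408
408 / 2 = 204
204 / 2 = 102
102 / 2 = 51
51 / 2 = 25
25 / 2 = 12
12 / 2 = 6
6 / 2 = 3
3 / 2 = 1
Reached 1 after 10 halvings

10


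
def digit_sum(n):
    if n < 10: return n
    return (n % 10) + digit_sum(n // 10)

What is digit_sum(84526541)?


digit_sum(84526541) = 1 + digit_sum(8452654)
digit_sum(8452654) = 4 + digit_sum(845265)
digit_sum(845265) = 5 + digit_sum(84526)
digit_sum(84526) = 6 + digit_sum(8452)
digit_sum(8452) = 2 + digit_sum(845)
digit_sum(845) = 5 + digit_sum(84)
digit_sum(84) = 4 + digit_sum(8)
digit_sum(8) = 8  (base case)
Total: 1 + 4 + 5 + 6 + 2 + 5 + 4 + 8 = 35

35


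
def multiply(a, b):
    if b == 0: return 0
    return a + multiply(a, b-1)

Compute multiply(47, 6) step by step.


multiply(47, 6) = 47 + multiply(47, 5)
multiply(47, 5) = 47 + multiply(47, 4)
multiply(47, 4) = 47 + multiply(47, 3)
multiply(47, 3) = 47 + multiply(47, 2)
multiply(47, 2) = 47 + multiply(47, 1)
multiply(47, 1) = 47 + multiply(47, 0)
multiply(47, 0) = 0  (base case)
Total: 47 + 47 + 47 + 47 + 47 + 47 + 0 = 282

282


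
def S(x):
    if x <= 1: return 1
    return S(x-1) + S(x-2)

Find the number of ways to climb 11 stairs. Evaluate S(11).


Building up from base cases:
S(0) = 1
S(1) = 1
S(2) = S(1) + S(0) = 1 + 1 = 2
S(3) = S(2) + S(1) = 2 + 1 = 3
S(4) = S(3) + S(2) = 3 + 2 = 5
S(5) = S(4) + S(3) = 5 + 3 = 8
S(6) = S(5) + S(4) = 8 + 5 = 13
S(7) = S(6) + S(5) = 13 + 8 = 21
S(8) = S(7) + S(6) = 21 + 13 = 34
S(9) = S(8) + S(7) = 34 + 21 = 55
S(10) = S(9) + S(8) = 55 + 34 = 89
S(11) = S(10) + S(9) = 89 + 55 = 144

144


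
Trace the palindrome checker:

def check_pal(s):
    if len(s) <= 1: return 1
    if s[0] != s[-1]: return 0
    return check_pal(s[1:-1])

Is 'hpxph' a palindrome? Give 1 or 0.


check_pal('hpxph'): s[0]='h' == s[-1]='h' -> check check_pal('pxp')
check_pal('pxp'): s[0]='p' == s[-1]='p' -> check check_pal('x')
check_pal('x'): len <= 1 -> return 1  (base case)
Result: 1 (palindrome)

1


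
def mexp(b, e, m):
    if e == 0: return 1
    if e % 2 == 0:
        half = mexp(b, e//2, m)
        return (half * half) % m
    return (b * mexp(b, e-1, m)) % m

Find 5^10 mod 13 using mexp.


mexp(5, 10, 13): e is even, compute mexp(5, 5, 13)
  mexp(5, 5, 13): e is odd, compute mexp(5, 4, 13)
    mexp(5, 4, 13): e is even, compute mexp(5, 2, 13)
      mexp(5, 2, 13): e is even, compute mexp(5, 1, 13)
        mexp(5, 1, 13): e is odd, compute mexp(5, 0, 13)
          mexp(5, 0, 13) = 1
        (5 * 1) % 13 = 5
      half=5, (5*5) % 13 = 12
    half=12, (12*12) % 13 = 1
  (5 * 1) % 13 = 5
half=5, (5*5) % 13 = 12

12


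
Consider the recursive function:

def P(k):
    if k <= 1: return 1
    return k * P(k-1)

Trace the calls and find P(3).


P(3)
= 3 * P(2)
= 3 * 2 * P(1)
= 3 * 2 * 1
= 6

6


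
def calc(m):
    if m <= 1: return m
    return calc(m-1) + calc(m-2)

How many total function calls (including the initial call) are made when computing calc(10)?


Let C(n) = total calls for calc(n)
C(0) = 1, C(1) = 1
C(2) = 1 + C(1) + C(0) = 1 + 1 + 1 = 3
C(3) = 1 + C(2) + C(1) = 1 + 3 + 1 = 5
C(4) = 1 + C(3) + C(2) = 1 + 5 + 3 = 9
C(5) = 1 + C(4) + C(3) = 1 + 9 + 5 = 15
C(6) = 1 + C(5) + C(4) = 1 + 15 + 9 = 25
C(7) = 1 + C(6) + C(5) = 1 + 25 + 15 = 41
C(8) = 1 + C(7) + C(6) = 1 + 41 + 25 = 67
C(9) = 1 + C(8) + C(7) = 1 + 67 + 41 = 109
C(10) = 1 + C(9) + C(8) = 1 + 109 + 67 = 177

177


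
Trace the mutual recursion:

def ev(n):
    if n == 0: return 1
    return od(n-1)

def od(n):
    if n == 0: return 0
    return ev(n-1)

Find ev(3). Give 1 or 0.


ev(3) = od(2)
od(2) = ev(1)
ev(1) = od(0)
od(0) = 0  (base case)
Result: 0

0


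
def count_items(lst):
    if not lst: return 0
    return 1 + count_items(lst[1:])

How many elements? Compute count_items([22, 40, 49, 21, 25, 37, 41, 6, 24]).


count_items([22, 40, 49, 21, 25, 37, 41, 6, 24]) = 1 + count_items([40, 49, 21, 25, 37, 41, 6, 24])
count_items([40, 49, 21, 25, 37, 41, 6, 24]) = 1 + count_items([49, 21, 25, 37, 41, 6, 24])
count_items([49, 21, 25, 37, 41, 6, 24]) = 1 + count_items([21, 25, 37, 41, 6, 24])
count_items([21, 25, 37, 41, 6, 24]) = 1 + count_items([25, 37, 41, 6, 24])
count_items([25, 37, 41, 6, 24]) = 1 + count_items([37, 41, 6, 24])
count_items([37, 41, 6, 24]) = 1 + count_items([41, 6, 24])
count_items([41, 6, 24]) = 1 + count_items([6, 24])
count_items([6, 24]) = 1 + count_items([24])
count_items([24]) = 1 + count_items([])
count_items([]) = 0  (base case)
Unwinding: 1 + 1 + 1 + 1 + 1 + 1 + 1 + 1 + 1 + 0 = 9

9


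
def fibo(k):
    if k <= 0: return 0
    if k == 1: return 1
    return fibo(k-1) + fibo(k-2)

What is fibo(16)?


Computing fibo(16) bottom-up:
fibo(0) = 0
fibo(1) = 1
fibo(2) = fibo(1) + fibo(0) = 1 + 0 = 1
fibo(3) = fibo(2) + fibo(1) = 1 + 1 = 2
fibo(4) = fibo(3) + fibo(2) = 2 + 1 = 3
fibo(5) = fibo(4) + fibo(3) = 3 + 2 = 5
fibo(6) = fibo(5) + fibo(4) = 5 + 3 = 8
fibo(7) = fibo(6) + fibo(5) = 8 + 5 = 13
fibo(8) = fibo(7) + fibo(6) = 13 + 8 = 21
fibo(9) = fibo(8) + fibo(7) = 21 + 13 = 34
fibo(10) = fibo(9) + fibo(8) = 34 + 21 = 55
fibo(11) = fibo(10) + fibo(9) = 55 + 34 = 89
fibo(12) = fibo(11) + fibo(10) = 89 + 55 = 144
fibo(13) = fibo(12) + fibo(11) = 144 + 89 = 233
fibo(14) = fibo(13) + fibo(12) = 233 + 144 = 377
fibo(15) = fibo(14) + fibo(13) = 377 + 233 = 610
fibo(16) = fibo(15) + fibo(14) = 610 + 377 = 987

987


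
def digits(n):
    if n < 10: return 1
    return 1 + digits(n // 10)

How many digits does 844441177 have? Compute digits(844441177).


digits(844441177) = 1 + digits(84444117)
digits(84444117) = 1 + digits(8444411)
digits(8444411) = 1 + digits(844441)
digits(844441) = 1 + digits(84444)
digits(84444) = 1 + digits(8444)
digits(8444) = 1 + digits(844)
digits(844) = 1 + digits(84)
digits(84) = 1 + digits(8)
digits(8) = 1  (base case: 8 < 10)
Unwinding: 1 + 1 + 1 + 1 + 1 + 1 + 1 + 1 + 1 = 9

9


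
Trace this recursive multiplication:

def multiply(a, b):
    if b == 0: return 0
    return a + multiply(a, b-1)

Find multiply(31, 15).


multiply(31, 15) = 31 + multiply(31, 14)
multiply(31, 14) = 31 + multiply(31, 13)
multiply(31, 13) = 31 + multiply(31, 12)
multiply(31, 12) = 31 + multiply(31, 11)
multiply(31, 11) = 31 + multiply(31, 10)
multiply(31, 10) = 31 + multiply(31, 9)
multiply(31, 9) = 31 + multiply(31, 8)
multiply(31, 8) = 31 + multiply(31, 7)
multiply(31, 7) = 31 + multiply(31, 6)
multiply(31, 6) = 31 + multiply(31, 5)
multiply(31, 5) = 31 + multiply(31, 4)
multiply(31, 4) = 31 + multiply(31, 3)
multiply(31, 3) = 31 + multiply(31, 2)
multiply(31, 2) = 31 + multiply(31, 1)
multiply(31, 1) = 31 + multiply(31, 0)
multiply(31, 0) = 0  (base case)
Total: 31 + 31 + 31 + 31 + 31 + 31 + 31 + 31 + 31 + 31 + 31 + 31 + 31 + 31 + 31 + 0 = 465

465


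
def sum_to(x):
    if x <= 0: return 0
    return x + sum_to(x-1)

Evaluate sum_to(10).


sum_to(10)
= 10 + 9 + 8 + 7 + 6 + 5 + 4 + 3 + 2 + 1 + sum_to(0)
= 10 + 9 + 8 + 7 + 6 + 5 + 4 + 3 + 2 + 1 + 0
= 55

55


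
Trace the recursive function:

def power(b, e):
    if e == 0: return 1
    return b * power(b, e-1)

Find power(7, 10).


power(7, 10)
= 7 * power(7, 9)
= 7 * 7 * power(7, 8)
= 7 * 7 * 7 * power(7, 7)
= 7 * 7 * 7 * 7 * power(7, 6)
= 7 * 7 * 7 * 7 * 7 * power(7, 5)
= 7 * 7 * 7 * 7 * 7 * 7 * power(7, 4)
= 7 * 7 * 7 * 7 * 7 * 7 * 7 * power(7, 3)
= 7 * 7 * 7 * 7 * 7 * 7 * 7 * 7 * power(7, 2)
= 7 * 7 * 7 * 7 * 7 * 7 * 7 * 7 * 7 * power(7, 1)
= 7 * 7 * 7 * 7 * 7 * 7 * 7 * 7 * 7 * 7 * power(7, 0)
= 7 * 7 * 7 * 7 * 7 * 7 * 7 * 7 * 7 * 7 * 1
= 282475249

282475249


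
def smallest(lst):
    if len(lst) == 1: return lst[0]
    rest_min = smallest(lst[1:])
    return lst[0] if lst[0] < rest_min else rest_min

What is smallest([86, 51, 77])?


smallest([86, 51, 77]): compare 86 with smallest([51, 77])
smallest([51, 77]): compare 51 with smallest([77])
smallest([77]) = 77  (base case)
Compare 51 with 77 -> 51
Compare 86 with 51 -> 51

51


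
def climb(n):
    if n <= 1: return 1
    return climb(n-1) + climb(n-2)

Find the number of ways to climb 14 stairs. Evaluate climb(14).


Building up from base cases:
climb(0) = 1
climb(1) = 1
climb(2) = climb(1) + climb(0) = 1 + 1 = 2
climb(3) = climb(2) + climb(1) = 2 + 1 = 3
climb(4) = climb(3) + climb(2) = 3 + 2 = 5
climb(5) = climb(4) + climb(3) = 5 + 3 = 8
climb(6) = climb(5) + climb(4) = 8 + 5 = 13
climb(7) = climb(6) + climb(5) = 13 + 8 = 21
climb(8) = climb(7) + climb(6) = 21 + 13 = 34
climb(9) = climb(8) + climb(7) = 34 + 21 = 55
climb(10) = climb(9) + climb(8) = 55 + 34 = 89
climb(11) = climb(10) + climb(9) = 89 + 55 = 144
climb(12) = climb(11) + climb(10) = 144 + 89 = 233
climb(13) = climb(12) + climb(11) = 233 + 144 = 377
climb(14) = climb(13) + climb(12) = 377 + 233 = 610

610


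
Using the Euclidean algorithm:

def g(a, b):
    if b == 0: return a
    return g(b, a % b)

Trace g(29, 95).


g(29, 95) = g(95, 29)
g(95, 29) = g(29, 8)
g(29, 8) = g(8, 5)
g(8, 5) = g(5, 3)
g(5, 3) = g(3, 2)
g(3, 2) = g(2, 1)
g(2, 1) = g(1, 0)
g(1, 0) = 1  (base case)

1


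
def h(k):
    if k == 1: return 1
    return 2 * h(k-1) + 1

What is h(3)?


h(3) = 2 * h(2) + 1
h(2) = 2 * h(1) + 1
h(1) = 1  (base case)
h(2) = 2 * 1 + 1 = 3
h(3) = 2 * 3 + 1 = 7

7


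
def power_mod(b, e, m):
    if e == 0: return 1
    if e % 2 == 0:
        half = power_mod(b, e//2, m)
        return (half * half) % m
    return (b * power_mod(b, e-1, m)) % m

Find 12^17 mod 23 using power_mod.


power_mod(12, 17, 23): e is odd, compute power_mod(12, 16, 23)
  power_mod(12, 16, 23): e is even, compute power_mod(12, 8, 23)
    power_mod(12, 8, 23): e is even, compute power_mod(12, 4, 23)
      power_mod(12, 4, 23): e is even, compute power_mod(12, 2, 23)
        power_mod(12, 2, 23): e is even, compute power_mod(12, 1, 23)
          power_mod(12, 1, 23): e is odd, compute power_mod(12, 0, 23)
          power_mod(12, 0, 23) = 1
          (12 * 1) % 23 = 12
        half=12, (12*12) % 23 = 6
      half=6, (6*6) % 23 = 13
    half=13, (13*13) % 23 = 8
  half=8, (8*8) % 23 = 18
(12 * 18) % 23 = 9

9


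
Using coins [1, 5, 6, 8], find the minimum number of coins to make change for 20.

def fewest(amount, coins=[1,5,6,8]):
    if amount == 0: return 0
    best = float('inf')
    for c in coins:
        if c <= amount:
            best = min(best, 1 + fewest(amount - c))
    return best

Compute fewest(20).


Building up with DP:
fewest(0) = 0
fewest(1) = min(1+fewest(0)=1+0=1) = 1
fewest(2) = min(1+fewest(1)=1+1=2) = 2
fewest(3) = min(1+fewest(2)=1+2=3) = 3
fewest(4) = min(1+fewest(3)=1+3=4) = 4
fewest(5) = min(1+fewest(4)=1+4=5, 1+fewest(0)=1+0=1) = 1
fewest(6) = min(1+fewest(5)=1+1=2, 1+fewest(1)=1+1=2, 1+fewest(0)=1+0=1) = 1
fewest(7) = min(1+fewest(6)=1+1=2, 1+fewest(2)=1+2=3, 1+fewest(1)=1+1=2) = 2
fewest(8) = min(1+fewest(7)=1+2=3, 1+fewest(3)=1+3=4, 1+fewest(2)=1+2=3, 1+fewest(0)=1+0=1) = 1
fewest(9) = min(1+fewest(8)=1+1=2, 1+fewest(4)=1+4=5, 1+fewest(3)=1+3=4, 1+fewest(1)=1+1=2) = 2
fewest(10) = min(1+fewest(9)=1+2=3, 1+fewest(5)=1+1=2, 1+fewest(4)=1+4=5, 1+fewest(2)=1+2=3) = 2
fewest(11) = min(1+fewest(10)=1+2=3, 1+fewest(6)=1+1=2, 1+fewest(5)=1+1=2, 1+fewest(3)=1+3=4) = 2
fewest(12) = min(1+fewest(11)=1+2=3, 1+fewest(7)=1+2=3, 1+fewest(6)=1+1=2, 1+fewest(4)=1+4=5) = 2
fewest(13) = min(1+fewest(12)=1+2=3, 1+fewest(8)=1+1=2, 1+fewest(7)=1+2=3, 1+fewest(5)=1+1=2) = 2
fewest(14) = min(1+fewest(13)=1+2=3, 1+fewest(9)=1+2=3, 1+fewest(8)=1+1=2, 1+fewest(6)=1+1=2) = 2
fewest(15) = min(1+fewest(14)=1+2=3, 1+fewest(10)=1+2=3, 1+fewest(9)=1+2=3, 1+fewest(7)=1+2=3) = 3
fewest(16) = min(1+fewest(15)=1+3=4, 1+fewest(11)=1+2=3, 1+fewest(10)=1+2=3, 1+fewest(8)=1+1=2) = 2
fewest(17) = min(1+fewest(16)=1+2=3, 1+fewest(12)=1+2=3, 1+fewest(11)=1+2=3, 1+fewest(9)=1+2=3) = 3
fewest(18) = min(1+fewest(17)=1+3=4, 1+fewest(13)=1+2=3, 1+fewest(12)=1+2=3, 1+fewest(10)=1+2=3) = 3
fewest(19) = min(1+fewest(18)=1+3=4, 1+fewest(14)=1+2=3, 1+fewest(13)=1+2=3, 1+fewest(11)=1+2=3) = 3
fewest(20) = min(1+fewest(19)=1+3=4, 1+fewest(15)=1+3=4, 1+fewest(14)=1+2=3, 1+fewest(12)=1+2=3) = 3

3


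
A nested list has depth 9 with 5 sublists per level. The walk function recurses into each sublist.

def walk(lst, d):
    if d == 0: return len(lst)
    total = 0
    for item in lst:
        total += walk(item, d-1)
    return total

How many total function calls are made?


At depth 0 (root): 1 call
At depth 1: each of 1 parents calls walk on 5 children = 5 calls
At depth 2: each of 5 parents calls walk on 5 children = 25 calls
At depth 3: each of 25 parents calls walk on 5 children = 125 calls
At depth 4: each of 125 parents calls walk on 5 children = 625 calls
At depth 5: each of 625 parents calls walk on 5 children = 3125 calls
At depth 6: each of 3125 parents calls walk on 5 children = 15625 calls
At depth 7: each of 15625 parents calls walk on 5 children = 78125 calls
At depth 8: each of 78125 parents calls walk on 5 children = 390625 calls
At depth 9: each of 390625 parents calls walk on 5 children = 1953125 calls
Total: 1 + 5 + 25 + 125 + 625 + 3125 + 15625 + 78125 + 390625 + 1953125 = 2441406

2441406


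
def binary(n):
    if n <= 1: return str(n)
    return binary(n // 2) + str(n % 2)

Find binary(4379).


binary(4379) = binary(2189) + '1'
binary(2189) = binary(1094) + '1'
binary(1094) = binary(547) + '0'
binary(547) = binary(273) + '1'
binary(273) = binary(136) + '1'
binary(136) = binary(68) + '0'
binary(68) = binary(34) + '0'
binary(34) = binary(17) + '0'
binary(17) = binary(8) + '1'
binary(8) = binary(4) + '0'
binary(4) = binary(2) + '0'
binary(2) = binary(1) + '0'
binary(1) = '1'  (base case)
Concatenating: '1' + '0' + '0' + '0' + '1' + '0' + '0' + '0' + '1' + '1' + '0' + '1' + '1' = '1000100011011'

1000100011011


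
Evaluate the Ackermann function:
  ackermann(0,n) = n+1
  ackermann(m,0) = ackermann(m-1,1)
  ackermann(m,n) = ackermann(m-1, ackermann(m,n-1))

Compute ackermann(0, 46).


ackermann(0, 46) = 47
Result: ackermann(0, 46) = 47

47


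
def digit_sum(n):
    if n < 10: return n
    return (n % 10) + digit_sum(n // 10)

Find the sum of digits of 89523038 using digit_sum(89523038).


digit_sum(89523038) = 8 + digit_sum(8952303)
digit_sum(8952303) = 3 + digit_sum(895230)
digit_sum(895230) = 0 + digit_sum(89523)
digit_sum(89523) = 3 + digit_sum(8952)
digit_sum(8952) = 2 + digit_sum(895)
digit_sum(895) = 5 + digit_sum(89)
digit_sum(89) = 9 + digit_sum(8)
digit_sum(8) = 8  (base case)
Total: 8 + 3 + 0 + 3 + 2 + 5 + 9 + 8 = 38

38


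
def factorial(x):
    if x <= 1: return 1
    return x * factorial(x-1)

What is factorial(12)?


factorial(12)
= 12 * factorial(11)
= 12 * 11 * factorial(10)
= 12 * 11 * 10 * factorial(9)
= 12 * 11 * 10 * 9 * factorial(8)
= 12 * 11 * 10 * 9 * 8 * factorial(7)
= 12 * 11 * 10 * 9 * 8 * 7 * factorial(6)
= 12 * 11 * 10 * 9 * 8 * 7 * 6 * factorial(5)
= 12 * 11 * 10 * 9 * 8 * 7 * 6 * 5 * factorial(4)
= 12 * 11 * 10 * 9 * 8 * 7 * 6 * 5 * 4 * factorial(3)
= 12 * 11 * 10 * 9 * 8 * 7 * 6 * 5 * 4 * 3 * factorial(2)
= 12 * 11 * 10 * 9 * 8 * 7 * 6 * 5 * 4 * 3 * 2 * factorial(1)
= 12 * 11 * 10 * 9 * 8 * 7 * 6 * 5 * 4 * 3 * 2 * 1
= 479001600

479001600


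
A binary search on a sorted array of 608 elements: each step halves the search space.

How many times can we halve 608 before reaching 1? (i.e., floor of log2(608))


608 / 2 = 304
304 / 2 = 152
152 / 2 = 76
76 / 2 = 38
38 / 2 = 19
19 / 2 = 9
9 / 2 = 4
4 / 2 = 2
2 / 2 = 1
Reached 1 after 9 halvings

9


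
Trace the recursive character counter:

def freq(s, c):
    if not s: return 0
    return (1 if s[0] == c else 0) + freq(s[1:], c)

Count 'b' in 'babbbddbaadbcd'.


s[0]='b' == 'b' -> 1
s[0]='a' != 'b' -> 0
s[0]='b' == 'b' -> 1
s[0]='b' == 'b' -> 1
s[0]='b' == 'b' -> 1
s[0]='d' != 'b' -> 0
s[0]='d' != 'b' -> 0
s[0]='b' == 'b' -> 1
s[0]='a' != 'b' -> 0
s[0]='a' != 'b' -> 0
s[0]='d' != 'b' -> 0
s[0]='b' == 'b' -> 1
s[0]='c' != 'b' -> 0
s[0]='d' != 'b' -> 0
Sum: 1 + 0 + 1 + 1 + 1 + 0 + 0 + 1 + 0 + 0 + 0 + 1 + 0 + 0 = 6

6


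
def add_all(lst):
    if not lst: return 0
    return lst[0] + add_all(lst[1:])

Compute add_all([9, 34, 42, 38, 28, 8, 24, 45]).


add_all([9, 34, 42, 38, 28, 8, 24, 45]) = 9 + add_all([34, 42, 38, 28, 8, 24, 45])
add_all([34, 42, 38, 28, 8, 24, 45]) = 34 + add_all([42, 38, 28, 8, 24, 45])
add_all([42, 38, 28, 8, 24, 45]) = 42 + add_all([38, 28, 8, 24, 45])
add_all([38, 28, 8, 24, 45]) = 38 + add_all([28, 8, 24, 45])
add_all([28, 8, 24, 45]) = 28 + add_all([8, 24, 45])
add_all([8, 24, 45]) = 8 + add_all([24, 45])
add_all([24, 45]) = 24 + add_all([45])
add_all([45]) = 45 + add_all([])
add_all([]) = 0  (base case)
Total: 9 + 34 + 42 + 38 + 28 + 8 + 24 + 45 + 0 = 228

228


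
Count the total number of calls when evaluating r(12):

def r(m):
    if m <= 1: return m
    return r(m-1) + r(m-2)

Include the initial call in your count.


Let C(n) = total calls for r(n)
C(0) = 1, C(1) = 1
C(2) = 1 + C(1) + C(0) = 1 + 1 + 1 = 3
C(3) = 1 + C(2) + C(1) = 1 + 3 + 1 = 5
C(4) = 1 + C(3) + C(2) = 1 + 5 + 3 = 9
C(5) = 1 + C(4) + C(3) = 1 + 9 + 5 = 15
C(6) = 1 + C(5) + C(4) = 1 + 15 + 9 = 25
C(7) = 1 + C(6) + C(5) = 1 + 25 + 15 = 41
C(8) = 1 + C(7) + C(6) = 1 + 41 + 25 = 67
C(9) = 1 + C(8) + C(7) = 1 + 67 + 41 = 109
C(10) = 1 + C(9) + C(8) = 1 + 109 + 67 = 177
C(11) = 1 + C(10) + C(9) = 1 + 177 + 109 = 287
C(12) = 1 + C(11) + C(10) = 1 + 287 + 177 = 465

465


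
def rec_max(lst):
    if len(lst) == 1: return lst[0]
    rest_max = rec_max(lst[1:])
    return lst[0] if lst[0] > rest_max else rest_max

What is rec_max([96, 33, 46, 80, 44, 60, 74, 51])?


rec_max([96, 33, 46, 80, 44, 60, 74, 51]): compare 96 with rec_max([33, 46, 80, 44, 60, 74, 51])
rec_max([33, 46, 80, 44, 60, 74, 51]): compare 33 with rec_max([46, 80, 44, 60, 74, 51])
rec_max([46, 80, 44, 60, 74, 51]): compare 46 with rec_max([80, 44, 60, 74, 51])
rec_max([80, 44, 60, 74, 51]): compare 80 with rec_max([44, 60, 74, 51])
rec_max([44, 60, 74, 51]): compare 44 with rec_max([60, 74, 51])
rec_max([60, 74, 51]): compare 60 with rec_max([74, 51])
rec_max([74, 51]): compare 74 with rec_max([51])
rec_max([51]) = 51  (base case)
Compare 74 with 51 -> 74
Compare 60 with 74 -> 74
Compare 44 with 74 -> 74
Compare 80 with 74 -> 80
Compare 46 with 80 -> 80
Compare 33 with 80 -> 80
Compare 96 with 80 -> 96

96


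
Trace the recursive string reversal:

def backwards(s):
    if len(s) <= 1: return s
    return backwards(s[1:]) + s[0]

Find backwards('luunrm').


backwards('luunrm') = backwards('uunrm') + 'l'
backwards('uunrm') = backwards('unrm') + 'u'
backwards('unrm') = backwards('nrm') + 'u'
backwards('nrm') = backwards('rm') + 'n'
backwards('rm') = backwards('m') + 'r'
backwards('m') = 'm'  (base case)
Concatenating: 'm' + 'r' + 'n' + 'u' + 'u' + 'l' = 'mrnuul'

mrnuul


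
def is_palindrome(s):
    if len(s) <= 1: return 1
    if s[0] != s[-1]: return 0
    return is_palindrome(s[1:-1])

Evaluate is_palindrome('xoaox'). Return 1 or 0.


is_palindrome('xoaox'): s[0]='x' == s[-1]='x' -> check is_palindrome('oao')
is_palindrome('oao'): s[0]='o' == s[-1]='o' -> check is_palindrome('a')
is_palindrome('a'): len <= 1 -> return 1  (base case)
Result: 1 (palindrome)

1


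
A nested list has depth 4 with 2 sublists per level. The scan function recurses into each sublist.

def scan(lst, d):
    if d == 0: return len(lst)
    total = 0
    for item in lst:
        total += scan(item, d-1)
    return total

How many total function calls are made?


At depth 0 (root): 1 call
At depth 1: each of 1 parents calls scan on 2 children = 2 calls
At depth 2: each of 2 parents calls scan on 2 children = 4 calls
At depth 3: each of 4 parents calls scan on 2 children = 8 calls
At depth 4: each of 8 parents calls scan on 2 children = 16 calls
Total: 1 + 2 + 4 + 8 + 16 = 31

31


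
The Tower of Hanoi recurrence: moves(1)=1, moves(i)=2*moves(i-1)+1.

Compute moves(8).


moves(8) = 2 * moves(7) + 1
moves(7) = 2 * moves(6) + 1
moves(6) = 2 * moves(5) + 1
moves(5) = 2 * moves(4) + 1
moves(4) = 2 * moves(3) + 1
moves(3) = 2 * moves(2) + 1
moves(2) = 2 * moves(1) + 1
moves(1) = 1  (base case)
moves(2) = 2 * 1 + 1 = 3
moves(3) = 2 * 3 + 1 = 7
moves(4) = 2 * 7 + 1 = 15
moves(5) = 2 * 15 + 1 = 31
moves(6) = 2 * 31 + 1 = 63
moves(7) = 2 * 63 + 1 = 127
moves(8) = 2 * 127 + 1 = 255

255


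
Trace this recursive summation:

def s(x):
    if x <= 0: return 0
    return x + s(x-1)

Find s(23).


s(23)
= 23 + 22 + 21 + 20 + 19 + 18 + 17 + 16 + 15 + 14 + 13 + 12 + 11 + 10 + 9 + 8 + 7 + 6 + 5 + 4 + 3 + 2 + 1 + s(0)
= 23 + 22 + 21 + 20 + 19 + 18 + 17 + 16 + 15 + 14 + 13 + 12 + 11 + 10 + 9 + 8 + 7 + 6 + 5 + 4 + 3 + 2 + 1 + 0
= 276

276


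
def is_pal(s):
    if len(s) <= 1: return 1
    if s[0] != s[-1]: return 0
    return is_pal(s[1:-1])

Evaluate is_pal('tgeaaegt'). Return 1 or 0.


is_pal('tgeaaegt'): s[0]='t' == s[-1]='t' -> check is_pal('geaaeg')
is_pal('geaaeg'): s[0]='g' == s[-1]='g' -> check is_pal('eaae')
is_pal('eaae'): s[0]='e' == s[-1]='e' -> check is_pal('aa')
is_pal('aa'): s[0]='a' == s[-1]='a' -> check is_pal('')
is_pal(''): len <= 1 -> return 1  (base case)
Result: 1 (palindrome)

1


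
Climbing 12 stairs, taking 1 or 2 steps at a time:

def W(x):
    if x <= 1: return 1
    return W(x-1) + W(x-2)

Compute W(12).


Building up from base cases:
W(0) = 1
W(1) = 1
W(2) = W(1) + W(0) = 1 + 1 = 2
W(3) = W(2) + W(1) = 2 + 1 = 3
W(4) = W(3) + W(2) = 3 + 2 = 5
W(5) = W(4) + W(3) = 5 + 3 = 8
W(6) = W(5) + W(4) = 8 + 5 = 13
W(7) = W(6) + W(5) = 13 + 8 = 21
W(8) = W(7) + W(6) = 21 + 13 = 34
W(9) = W(8) + W(7) = 34 + 21 = 55
W(10) = W(9) + W(8) = 55 + 34 = 89
W(11) = W(10) + W(9) = 89 + 55 = 144
W(12) = W(11) + W(10) = 144 + 89 = 233

233


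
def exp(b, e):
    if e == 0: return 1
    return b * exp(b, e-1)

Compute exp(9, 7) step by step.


exp(9, 7)
= 9 * exp(9, 6)
= 9 * 9 * exp(9, 5)
= 9 * 9 * 9 * exp(9, 4)
= 9 * 9 * 9 * 9 * exp(9, 3)
= 9 * 9 * 9 * 9 * 9 * exp(9, 2)
= 9 * 9 * 9 * 9 * 9 * 9 * exp(9, 1)
= 9 * 9 * 9 * 9 * 9 * 9 * 9 * exp(9, 0)
= 9 * 9 * 9 * 9 * 9 * 9 * 9 * 1
= 4782969

4782969


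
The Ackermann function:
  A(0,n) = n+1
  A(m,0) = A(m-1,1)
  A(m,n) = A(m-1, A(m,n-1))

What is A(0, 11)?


A(0, 11) = 12
Result: A(0, 11) = 12

12


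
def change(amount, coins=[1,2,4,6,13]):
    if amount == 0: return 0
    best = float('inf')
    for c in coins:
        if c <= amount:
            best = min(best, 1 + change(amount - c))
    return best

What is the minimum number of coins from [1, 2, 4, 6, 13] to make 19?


Building up with DP:
change(0) = 0
change(1) = min(1+change(0)=1+0=1) = 1
change(2) = min(1+change(1)=1+1=2, 1+change(0)=1+0=1) = 1
change(3) = min(1+change(2)=1+1=2, 1+change(1)=1+1=2) = 2
change(4) = min(1+change(3)=1+2=3, 1+change(2)=1+1=2, 1+change(0)=1+0=1) = 1
change(5) = min(1+change(4)=1+1=2, 1+change(3)=1+2=3, 1+change(1)=1+1=2) = 2
change(6) = min(1+change(5)=1+2=3, 1+change(4)=1+1=2, 1+change(2)=1+1=2, 1+change(0)=1+0=1) = 1
change(7) = min(1+change(6)=1+1=2, 1+change(5)=1+2=3, 1+change(3)=1+2=3, 1+change(1)=1+1=2) = 2
change(8) = min(1+change(7)=1+2=3, 1+change(6)=1+1=2, 1+change(4)=1+1=2, 1+change(2)=1+1=2) = 2
change(9) = min(1+change(8)=1+2=3, 1+change(7)=1+2=3, 1+change(5)=1+2=3, 1+change(3)=1+2=3) = 3
change(10) = min(1+change(9)=1+3=4, 1+change(8)=1+2=3, 1+change(6)=1+1=2, 1+change(4)=1+1=2) = 2
change(11) = min(1+change(10)=1+2=3, 1+change(9)=1+3=4, 1+change(7)=1+2=3, 1+change(5)=1+2=3) = 3
change(12) = min(1+change(11)=1+3=4, 1+change(10)=1+2=3, 1+change(8)=1+2=3, 1+change(6)=1+1=2) = 2
change(13) = min(1+change(12)=1+2=3, 1+change(11)=1+3=4, 1+change(9)=1+3=4, 1+change(7)=1+2=3, 1+change(0)=1+0=1) = 1
change(14) = min(1+change(13)=1+1=2, 1+change(12)=1+2=3, 1+change(10)=1+2=3, 1+change(8)=1+2=3, 1+change(1)=1+1=2) = 2
change(15) = min(1+change(14)=1+2=3, 1+change(13)=1+1=2, 1+change(11)=1+3=4, 1+change(9)=1+3=4, 1+change(2)=1+1=2) = 2
change(16) = min(1+change(15)=1+2=3, 1+change(14)=1+2=3, 1+change(12)=1+2=3, 1+change(10)=1+2=3, 1+change(3)=1+2=3) = 3
change(17) = min(1+change(16)=1+3=4, 1+change(15)=1+2=3, 1+change(13)=1+1=2, 1+change(11)=1+3=4, 1+change(4)=1+1=2) = 2
change(18) = min(1+change(17)=1+2=3, 1+change(16)=1+3=4, 1+change(14)=1+2=3, 1+change(12)=1+2=3, 1+change(5)=1+2=3) = 3
change(19) = min(1+change(18)=1+3=4, 1+change(17)=1+2=3, 1+change(15)=1+2=3, 1+change(13)=1+1=2, 1+change(6)=1+1=2) = 2

2


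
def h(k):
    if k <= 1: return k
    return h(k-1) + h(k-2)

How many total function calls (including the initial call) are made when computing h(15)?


Let C(n) = total calls for h(n)
C(0) = 1, C(1) = 1
C(2) = 1 + C(1) + C(0) = 1 + 1 + 1 = 3
C(3) = 1 + C(2) + C(1) = 1 + 3 + 1 = 5
C(4) = 1 + C(3) + C(2) = 1 + 5 + 3 = 9
C(5) = 1 + C(4) + C(3) = 1 + 9 + 5 = 15
C(6) = 1 + C(5) + C(4) = 1 + 15 + 9 = 25
C(7) = 1 + C(6) + C(5) = 1 + 25 + 15 = 41
C(8) = 1 + C(7) + C(6) = 1 + 41 + 25 = 67
C(9) = 1 + C(8) + C(7) = 1 + 67 + 41 = 109
C(10) = 1 + C(9) + C(8) = 1 + 109 + 67 = 177
C(11) = 1 + C(10) + C(9) = 1 + 177 + 109 = 287
C(12) = 1 + C(11) + C(10) = 1 + 287 + 177 = 465
C(13) = 1 + C(12) + C(11) = 1 + 465 + 287 = 753
C(14) = 1 + C(13) + C(12) = 1 + 753 + 465 = 1219
C(15) = 1 + C(14) + C(13) = 1 + 1219 + 753 = 1973

1973


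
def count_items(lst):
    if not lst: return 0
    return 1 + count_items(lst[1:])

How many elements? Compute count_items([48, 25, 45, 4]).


count_items([48, 25, 45, 4]) = 1 + count_items([25, 45, 4])
count_items([25, 45, 4]) = 1 + count_items([45, 4])
count_items([45, 4]) = 1 + count_items([4])
count_items([4]) = 1 + count_items([])
count_items([]) = 0  (base case)
Unwinding: 1 + 1 + 1 + 1 + 0 = 4

4


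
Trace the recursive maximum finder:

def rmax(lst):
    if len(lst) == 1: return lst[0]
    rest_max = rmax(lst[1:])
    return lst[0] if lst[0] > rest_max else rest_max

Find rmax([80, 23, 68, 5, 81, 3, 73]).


rmax([80, 23, 68, 5, 81, 3, 73]): compare 80 with rmax([23, 68, 5, 81, 3, 73])
rmax([23, 68, 5, 81, 3, 73]): compare 23 with rmax([68, 5, 81, 3, 73])
rmax([68, 5, 81, 3, 73]): compare 68 with rmax([5, 81, 3, 73])
rmax([5, 81, 3, 73]): compare 5 with rmax([81, 3, 73])
rmax([81, 3, 73]): compare 81 with rmax([3, 73])
rmax([3, 73]): compare 3 with rmax([73])
rmax([73]) = 73  (base case)
Compare 3 with 73 -> 73
Compare 81 with 73 -> 81
Compare 5 with 81 -> 81
Compare 68 with 81 -> 81
Compare 23 with 81 -> 81
Compare 80 with 81 -> 81

81


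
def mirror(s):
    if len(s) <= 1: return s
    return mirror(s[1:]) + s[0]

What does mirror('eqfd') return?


mirror('eqfd') = mirror('qfd') + 'e'
mirror('qfd') = mirror('fd') + 'q'
mirror('fd') = mirror('d') + 'f'
mirror('d') = 'd'  (base case)
Concatenating: 'd' + 'f' + 'q' + 'e' = 'dfqe'

dfqe


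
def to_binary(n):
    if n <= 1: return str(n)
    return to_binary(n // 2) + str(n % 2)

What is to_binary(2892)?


to_binary(2892) = to_binary(1446) + '0'
to_binary(1446) = to_binary(723) + '0'
to_binary(723) = to_binary(361) + '1'
to_binary(361) = to_binary(180) + '1'
to_binary(180) = to_binary(90) + '0'
to_binary(90) = to_binary(45) + '0'
to_binary(45) = to_binary(22) + '1'
to_binary(22) = to_binary(11) + '0'
to_binary(11) = to_binary(5) + '1'
to_binary(5) = to_binary(2) + '1'
to_binary(2) = to_binary(1) + '0'
to_binary(1) = '1'  (base case)
Concatenating: '1' + '0' + '1' + '1' + '0' + '1' + '0' + '0' + '1' + '1' + '0' + '0' = '101101001100'

101101001100


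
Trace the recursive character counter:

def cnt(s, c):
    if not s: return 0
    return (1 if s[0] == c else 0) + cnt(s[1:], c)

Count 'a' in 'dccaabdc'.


s[0]='d' != 'a' -> 0
s[0]='c' != 'a' -> 0
s[0]='c' != 'a' -> 0
s[0]='a' == 'a' -> 1
s[0]='a' == 'a' -> 1
s[0]='b' != 'a' -> 0
s[0]='d' != 'a' -> 0
s[0]='c' != 'a' -> 0
Sum: 0 + 0 + 0 + 1 + 1 + 0 + 0 + 0 = 2

2


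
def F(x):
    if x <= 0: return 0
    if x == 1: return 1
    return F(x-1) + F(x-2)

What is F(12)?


Computing F(12) bottom-up:
F(0) = 0
F(1) = 1
F(2) = F(1) + F(0) = 1 + 0 = 1
F(3) = F(2) + F(1) = 1 + 1 = 2
F(4) = F(3) + F(2) = 2 + 1 = 3
F(5) = F(4) + F(3) = 3 + 2 = 5
F(6) = F(5) + F(4) = 5 + 3 = 8
F(7) = F(6) + F(5) = 8 + 5 = 13
F(8) = F(7) + F(6) = 13 + 8 = 21
F(9) = F(8) + F(7) = 21 + 13 = 34
F(10) = F(9) + F(8) = 34 + 21 = 55
F(11) = F(10) + F(9) = 55 + 34 = 89
F(12) = F(11) + F(10) = 89 + 55 = 144

144


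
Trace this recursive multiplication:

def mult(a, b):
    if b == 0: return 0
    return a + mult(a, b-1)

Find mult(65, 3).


mult(65, 3) = 65 + mult(65, 2)
mult(65, 2) = 65 + mult(65, 1)
mult(65, 1) = 65 + mult(65, 0)
mult(65, 0) = 0  (base case)
Total: 65 + 65 + 65 + 0 = 195

195


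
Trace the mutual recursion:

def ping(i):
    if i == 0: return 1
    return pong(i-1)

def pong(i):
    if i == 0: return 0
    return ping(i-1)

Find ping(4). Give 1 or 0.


ping(4) = pong(3)
pong(3) = ping(2)
ping(2) = pong(1)
pong(1) = ping(0)
ping(0) = 1  (base case)
Result: 1

1


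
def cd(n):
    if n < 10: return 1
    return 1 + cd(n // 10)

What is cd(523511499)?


cd(523511499) = 1 + cd(52351149)
cd(52351149) = 1 + cd(5235114)
cd(5235114) = 1 + cd(523511)
cd(523511) = 1 + cd(52351)
cd(52351) = 1 + cd(5235)
cd(5235) = 1 + cd(523)
cd(523) = 1 + cd(52)
cd(52) = 1 + cd(5)
cd(5) = 1  (base case: 5 < 10)
Unwinding: 1 + 1 + 1 + 1 + 1 + 1 + 1 + 1 + 1 = 9

9


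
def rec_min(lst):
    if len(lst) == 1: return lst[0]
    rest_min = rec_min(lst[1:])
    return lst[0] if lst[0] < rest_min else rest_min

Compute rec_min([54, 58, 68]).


rec_min([54, 58, 68]): compare 54 with rec_min([58, 68])
rec_min([58, 68]): compare 58 with rec_min([68])
rec_min([68]) = 68  (base case)
Compare 58 with 68 -> 58
Compare 54 with 58 -> 54

54


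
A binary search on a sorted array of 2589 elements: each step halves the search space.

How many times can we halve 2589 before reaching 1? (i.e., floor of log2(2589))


2589 / 2 = 1294
1294 / 2 = 647
647 / 2 = 323
323 / 2 = 161
161 / 2 = 80
80 / 2 = 40
40 / 2 = 20
20 / 2 = 10
10 / 2 = 5
5 / 2 = 2
2 / 2 = 1
Reached 1 after 11 halvings

11


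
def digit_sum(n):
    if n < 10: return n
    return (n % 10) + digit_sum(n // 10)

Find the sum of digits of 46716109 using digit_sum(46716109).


digit_sum(46716109) = 9 + digit_sum(4671610)
digit_sum(4671610) = 0 + digit_sum(467161)
digit_sum(467161) = 1 + digit_sum(46716)
digit_sum(46716) = 6 + digit_sum(4671)
digit_sum(4671) = 1 + digit_sum(467)
digit_sum(467) = 7 + digit_sum(46)
digit_sum(46) = 6 + digit_sum(4)
digit_sum(4) = 4  (base case)
Total: 9 + 0 + 1 + 6 + 1 + 7 + 6 + 4 = 34

34


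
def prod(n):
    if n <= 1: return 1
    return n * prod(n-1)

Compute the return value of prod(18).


prod(18)
= 18 * prod(17)
= 18 * 17 * prod(16)
= 18 * 17 * 16 * prod(15)
= 18 * 17 * 16 * 15 * prod(14)
= 18 * 17 * 16 * 15 * 14 * prod(13)
= 18 * 17 * 16 * 15 * 14 * 13 * prod(12)
= 18 * 17 * 16 * 15 * 14 * 13 * 12 * prod(11)
= 18 * 17 * 16 * 15 * 14 * 13 * 12 * 11 * prod(10)
= 18 * 17 * 16 * 15 * 14 * 13 * 12 * 11 * 10 * prod(9)
= 18 * 17 * 16 * 15 * 14 * 13 * 12 * 11 * 10 * 9 * prod(8)
= 18 * 17 * 16 * 15 * 14 * 13 * 12 * 11 * 10 * 9 * 8 * prod(7)
= 18 * 17 * 16 * 15 * 14 * 13 * 12 * 11 * 10 * 9 * 8 * 7 * prod(6)
= 18 * 17 * 16 * 15 * 14 * 13 * 12 * 11 * 10 * 9 * 8 * 7 * 6 * prod(5)
= 18 * 17 * 16 * 15 * 14 * 13 * 12 * 11 * 10 * 9 * 8 * 7 * 6 * 5 * prod(4)
= 18 * 17 * 16 * 15 * 14 * 13 * 12 * 11 * 10 * 9 * 8 * 7 * 6 * 5 * 4 * prod(3)
= 18 * 17 * 16 * 15 * 14 * 13 * 12 * 11 * 10 * 9 * 8 * 7 * 6 * 5 * 4 * 3 * prod(2)
= 18 * 17 * 16 * 15 * 14 * 13 * 12 * 11 * 10 * 9 * 8 * 7 * 6 * 5 * 4 * 3 * 2 * prod(1)
= 18 * 17 * 16 * 15 * 14 * 13 * 12 * 11 * 10 * 9 * 8 * 7 * 6 * 5 * 4 * 3 * 2 * 1
= 6402373705728000

6402373705728000
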